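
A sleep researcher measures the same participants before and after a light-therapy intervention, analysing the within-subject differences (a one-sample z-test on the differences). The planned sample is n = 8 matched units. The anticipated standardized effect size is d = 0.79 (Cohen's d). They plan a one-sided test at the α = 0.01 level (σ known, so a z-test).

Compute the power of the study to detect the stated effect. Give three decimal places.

Power ≈ 0.463

Noncentrality parameter: δ = d·√n = 0.79 × √8 = 2.2345
One-sided α = 0.01 → critical value z_{0.01} = 2.326.
Power = Φ(δ − 2.326) = Φ(-0.092) = 0.4634.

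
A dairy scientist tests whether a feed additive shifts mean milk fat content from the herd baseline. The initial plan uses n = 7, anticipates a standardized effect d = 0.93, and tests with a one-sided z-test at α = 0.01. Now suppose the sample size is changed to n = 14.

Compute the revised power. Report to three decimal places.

With n = 14: δ = d·√n = 0.93 × √14 = 3.4797. Critical value z_{0.01} = 2.326.
Revised power = Φ(δ − 2.326) = Φ(1.153) = 0.8756.

Power ≈ 0.876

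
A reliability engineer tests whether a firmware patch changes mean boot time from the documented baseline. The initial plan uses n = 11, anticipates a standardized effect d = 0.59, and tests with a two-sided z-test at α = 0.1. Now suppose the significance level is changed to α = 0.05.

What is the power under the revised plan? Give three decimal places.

Power ≈ 0.499

δ = d·√n = 0.59 × √11 = 1.9568 (unchanged). New critical value: z_{0.025} = 1.960.
Revised power = Φ(δ − 1.960) + Φ(−δ − 1.960) = Φ(-0.003) + Φ(-3.917) = 0.4987 + 0.0000 = 0.4988.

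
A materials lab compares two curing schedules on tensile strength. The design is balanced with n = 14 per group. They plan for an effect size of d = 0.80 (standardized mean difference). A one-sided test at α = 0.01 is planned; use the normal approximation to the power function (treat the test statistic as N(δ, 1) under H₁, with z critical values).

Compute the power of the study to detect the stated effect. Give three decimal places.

Power ≈ 0.417

Noncentrality parameter: δ = d·√(n/2) = 0.80 × √(14/2) = 2.1166
One-sided α = 0.01 → critical value z_{0.01} = 2.326.
Power = P(Z > 2.326 − δ) = Φ(-0.210) = 0.4169.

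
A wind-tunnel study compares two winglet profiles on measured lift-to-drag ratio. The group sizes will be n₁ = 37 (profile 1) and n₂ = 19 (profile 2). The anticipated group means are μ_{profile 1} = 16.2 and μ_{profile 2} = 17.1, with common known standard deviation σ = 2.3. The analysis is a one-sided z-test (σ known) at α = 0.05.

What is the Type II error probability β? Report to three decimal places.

β ≈ 0.602

Standardized effect: d = |μ_{profile 1} − μ_{profile 2}| / σ = |16.2 − 17.1| / 2.3 = 0.3913
Noncentrality parameter: δ = d / √(1/n₁ + 1/n₂) = 0.3913 / √(1/37 + 1/19) = 1.3864
Critical value for a one-sided test at α = 0.05: z_α = 1.645.
Power = P(Z > 1.645 − δ) = Φ(-0.258) = 0.3980.
Type II error: β = 1 − power = 1 − 0.3980 = 0.6020.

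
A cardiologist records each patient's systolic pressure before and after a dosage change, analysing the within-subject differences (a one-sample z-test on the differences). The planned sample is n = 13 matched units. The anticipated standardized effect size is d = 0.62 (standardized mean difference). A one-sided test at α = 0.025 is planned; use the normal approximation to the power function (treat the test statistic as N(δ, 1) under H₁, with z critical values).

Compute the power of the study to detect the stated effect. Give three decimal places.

Power ≈ 0.609

Noncentrality parameter: δ = d·√n = 0.62 × √13 = 2.2354
One-sided α = 0.025 → critical value z_{0.025} = 1.960.
Power = Φ(δ − 1.960) = Φ(0.275) = 0.6085.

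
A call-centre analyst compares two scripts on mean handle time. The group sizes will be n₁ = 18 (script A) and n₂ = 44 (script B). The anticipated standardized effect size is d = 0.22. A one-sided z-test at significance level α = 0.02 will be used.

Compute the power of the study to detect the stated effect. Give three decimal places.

Noncentrality parameter: δ = d / √(1/n₁ + 1/n₂) = 0.22 / √(1/18 + 1/44) = 0.7863
Critical value for a one-sided test at α = 0.02: z_α = 2.054.
Power = Φ(δ − 2.054) = Φ(-1.267) = 0.1025.

Power ≈ 0.102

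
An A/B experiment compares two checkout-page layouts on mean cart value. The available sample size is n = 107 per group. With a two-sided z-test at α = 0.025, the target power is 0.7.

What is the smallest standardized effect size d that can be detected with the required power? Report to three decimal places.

Required noncentrality: δ = z_{0.0125} + z_{0.30} = 2.241 + 0.524 = 2.766.
(The second rejection-region term Φ(−δ − z_{α/2}) is negligible and dropped.)
δ = d·√(n/2) ⇒ d = δ/√(n/2) = 2.766/√(107/2) = 0.3781.

d ≈ 0.378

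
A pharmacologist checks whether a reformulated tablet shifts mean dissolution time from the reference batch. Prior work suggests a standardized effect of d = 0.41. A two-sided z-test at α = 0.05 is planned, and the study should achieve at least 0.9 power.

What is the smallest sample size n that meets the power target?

Set Φ(δ − 1.960) = 0.9; then δ − 1.960 = Φ⁻¹(0.9) = 1.282, giving δ = 3.242.
(For δ > 0 the lower-tail rejection region contributes negligibly to power, so the one-term inversion is standard.)
δ = d·√n ⇒ n = (δ/d)² = (3.242 / 0.41)² = 62.51.
Round up to the next whole unit.

n = 63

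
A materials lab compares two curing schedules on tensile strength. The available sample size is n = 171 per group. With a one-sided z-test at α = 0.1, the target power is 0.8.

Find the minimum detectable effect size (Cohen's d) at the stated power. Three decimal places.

d ≈ 0.230

Required noncentrality: δ = z_{0.1} + z_{0.20} = 1.282 + 0.842 = 2.123.
δ = d·√(n/2) ⇒ d = δ/√(n/2) = 2.123/√(171/2) = 0.2296.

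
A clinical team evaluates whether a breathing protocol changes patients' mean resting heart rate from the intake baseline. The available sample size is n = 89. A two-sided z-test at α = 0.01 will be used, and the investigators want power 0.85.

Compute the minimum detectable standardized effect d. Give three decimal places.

Need Φ(δ − 2.576) = 0.85, so δ = 2.576 + 1.036 = 3.612.
(Lower-tail contribution to power is negligible for δ > 0.)
δ = d·√n ⇒ d = δ/√n = 3.612/√89 = 0.3829.

d ≈ 0.383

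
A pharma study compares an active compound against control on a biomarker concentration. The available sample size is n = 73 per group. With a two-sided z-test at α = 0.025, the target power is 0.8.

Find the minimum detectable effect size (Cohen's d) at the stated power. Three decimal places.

Need Φ(δ − 2.241) = 0.8, so δ = 2.241 + 0.842 = 3.083.
(The second rejection-region term Φ(−δ − z_{α/2}) is negligible and dropped.)
δ = d·√(n/2) ⇒ d = δ/√(n/2) = 3.083/√(73/2) = 0.5103.

d ≈ 0.510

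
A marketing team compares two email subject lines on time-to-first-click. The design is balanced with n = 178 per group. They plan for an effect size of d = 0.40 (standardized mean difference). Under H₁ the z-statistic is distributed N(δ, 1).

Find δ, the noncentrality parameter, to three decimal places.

δ ≈ 3.774

δ = d·√(n/2) = 0.40 × √(178/2) = 3.7736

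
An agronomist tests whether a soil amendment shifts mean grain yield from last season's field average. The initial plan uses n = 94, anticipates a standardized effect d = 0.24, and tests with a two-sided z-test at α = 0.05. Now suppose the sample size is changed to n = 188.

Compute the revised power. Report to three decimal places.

Power ≈ 0.908

With n = 188: δ = d·√n = 0.24 × √188 = 3.2907. Critical value z_{0.025} = 1.960.
Revised power = Φ(δ − 1.960) + Φ(−δ − 1.960) = Φ(1.331) + Φ(-5.251) = 0.9084 + 0.0000 = 0.9084.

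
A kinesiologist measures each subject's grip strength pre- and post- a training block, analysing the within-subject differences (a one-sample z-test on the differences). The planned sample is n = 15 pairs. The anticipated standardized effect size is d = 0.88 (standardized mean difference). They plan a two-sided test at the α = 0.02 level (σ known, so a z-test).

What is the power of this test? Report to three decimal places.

Noncentrality parameter: δ = d·√n = 0.88 × √15 = 3.4082
Critical value for a two-sided test at α = 0.02: z_{α/2} = 2.326.
Power = Φ(δ − 2.326) + Φ(−δ − 2.326) = Φ(1.082) + Φ(-5.735) = 0.8603 + 0.0000 = 0.8603.

Power ≈ 0.860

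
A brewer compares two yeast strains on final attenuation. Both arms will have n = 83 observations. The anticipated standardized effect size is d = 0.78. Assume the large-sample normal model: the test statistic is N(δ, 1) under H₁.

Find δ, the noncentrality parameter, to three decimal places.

The noncentrality parameter scales effect size by the design's sample-size factor: δ = d·√(n/2) = 0.78 × √(83/2) = 5.0248

δ ≈ 5.025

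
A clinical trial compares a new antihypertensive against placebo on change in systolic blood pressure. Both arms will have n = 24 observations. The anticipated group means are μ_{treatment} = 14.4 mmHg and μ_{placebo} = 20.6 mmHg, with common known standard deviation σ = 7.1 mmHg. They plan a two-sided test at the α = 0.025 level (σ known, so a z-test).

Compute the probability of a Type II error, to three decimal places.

Standardized effect: d = |μ_{treatment} − μ_{placebo}| / σ = |14.4 − 20.6| / 7.1 = 0.8732
Noncentrality parameter: λ = d·√(n/2) = 0.8732 × √(24/2) = 3.0250
Two-sided α = 0.025 → critical value z_{0.0125} = 2.241.
Power = Φ(λ − 2.241) + Φ(−λ − 2.241) = Φ(0.784) + Φ(-5.266) = 0.7834 + 0.0000 = 0.7834.
Type II error: β = 1 − power = 1 − 0.7834 = 0.2166.

β ≈ 0.217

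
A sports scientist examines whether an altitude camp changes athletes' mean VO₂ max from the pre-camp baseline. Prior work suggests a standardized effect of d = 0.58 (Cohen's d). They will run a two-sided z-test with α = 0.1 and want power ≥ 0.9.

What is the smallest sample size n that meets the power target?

n = 26

For power 0.9 need Φ(δ − z_{0.05}) = 0.9, so δ = z_{0.05} + z_{0.10} = 1.645 + 1.282 = 2.926.
(Ignoring the negligible lower-tail rejection probability gives the usual closed-form inversion.)
δ = d·√n ⇒ n = (δ/d)² = (2.926 / 0.58)² = 25.46.
Rounding up, n = 26.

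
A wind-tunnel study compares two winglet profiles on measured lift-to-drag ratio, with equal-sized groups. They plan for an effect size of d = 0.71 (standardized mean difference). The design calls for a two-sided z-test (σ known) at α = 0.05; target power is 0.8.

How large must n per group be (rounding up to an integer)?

For power 0.8 need Φ(δ − z_{0.025}) = 0.8, so δ = z_{0.025} + z_{0.20} = 1.960 + 0.842 = 2.802.
(The Φ(−δ − z_{α/2}) term is vanishingly small for δ > 0 and is dropped in the standard sample-size formula.)
δ = d·√(n/2) ⇒ n = 2(δ/d)² = 2 × (2.802 / 0.71)² = 31.14.
Round up to the next whole unit.

n = 32 per group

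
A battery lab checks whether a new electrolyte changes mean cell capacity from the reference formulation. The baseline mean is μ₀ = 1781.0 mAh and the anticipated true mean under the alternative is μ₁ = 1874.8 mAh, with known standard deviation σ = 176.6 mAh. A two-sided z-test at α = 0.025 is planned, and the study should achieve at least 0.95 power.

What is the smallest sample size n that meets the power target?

Standardized effect: d = |μ₁ − μ₀| / σ = |1874.8 − 1781.0| / 176.6 = 0.5311
Set Φ(δ − 2.241) = 0.95; then δ − 2.241 = Φ⁻¹(0.95) = 1.645, giving δ = 3.886.
(For δ > 0 the lower-tail rejection region contributes negligibly to power, so the one-term inversion is standard.)
δ = d·√n ⇒ n = (δ/d)² = (3.886 / 0.5311)² = 53.54.
Rounding up, n = 54.

n = 54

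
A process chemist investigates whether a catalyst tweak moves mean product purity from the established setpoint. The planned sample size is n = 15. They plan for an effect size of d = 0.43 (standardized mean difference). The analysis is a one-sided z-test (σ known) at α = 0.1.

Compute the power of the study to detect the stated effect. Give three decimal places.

Noncentrality parameter: δ = d·√n = 0.43 × √15 = 1.6654
One-sided α = 0.1 → critical value z_{0.1} = 1.282.
Power = P(Z > 1.282 − δ) = Φ(0.384) = 0.6494.

Power ≈ 0.649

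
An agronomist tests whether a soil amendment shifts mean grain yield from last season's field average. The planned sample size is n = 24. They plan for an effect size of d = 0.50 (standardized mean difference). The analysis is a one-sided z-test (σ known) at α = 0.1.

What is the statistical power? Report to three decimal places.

Noncentrality parameter: δ = d·√n = 0.50 × √24 = 2.4495
Critical value for a one-sided test at α = 0.1: z_α = 1.282.
Power = Φ(δ − 1.282) = Φ(1.168) = 0.8786.

Power ≈ 0.879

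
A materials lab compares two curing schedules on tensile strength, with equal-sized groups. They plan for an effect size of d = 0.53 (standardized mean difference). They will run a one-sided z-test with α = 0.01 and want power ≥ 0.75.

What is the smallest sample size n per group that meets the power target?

n = 65 per group

For power 0.75 need Φ(δ − z_{0.01}) = 0.75, so δ = z_{0.01} + z_{0.25} = 2.326 + 0.674 = 3.001.
δ = d·√(n/2) ⇒ n = 2(δ/d)² = 2 × (3.001 / 0.53)² = 64.12.
Round up to the next whole unit.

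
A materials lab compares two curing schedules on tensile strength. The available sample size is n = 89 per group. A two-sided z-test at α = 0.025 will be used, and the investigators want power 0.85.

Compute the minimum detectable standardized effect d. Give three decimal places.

d ≈ 0.491

Required noncentrality: δ = z_{0.0125} + z_{0.15} = 2.241 + 1.036 = 3.278.
(Lower-tail contribution to power is negligible for δ > 0.)
δ = d·√(n/2) ⇒ d = δ/√(n/2) = 3.278/√(89/2) = 0.4914.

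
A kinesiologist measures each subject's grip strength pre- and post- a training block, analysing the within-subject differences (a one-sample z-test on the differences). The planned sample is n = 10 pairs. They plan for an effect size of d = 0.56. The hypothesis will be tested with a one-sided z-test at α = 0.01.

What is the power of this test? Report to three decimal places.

Power ≈ 0.289

Noncentrality parameter: δ = d·√n = 0.56 × √10 = 1.7709
Critical value for a one-sided test at α = 0.01: z_α = 2.326.
Power = Φ(δ − 2.326) = Φ(-0.555) = 0.2893.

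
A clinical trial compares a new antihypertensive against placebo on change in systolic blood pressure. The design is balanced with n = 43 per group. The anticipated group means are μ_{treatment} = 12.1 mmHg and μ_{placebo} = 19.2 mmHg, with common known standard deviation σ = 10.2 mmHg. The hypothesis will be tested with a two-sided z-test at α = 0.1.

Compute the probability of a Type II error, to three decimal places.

β ≈ 0.057

Standardized effect: d = |μ_{treatment} − μ_{placebo}| / σ = |12.1 − 19.2| / 10.2 = 0.6961
Noncentrality parameter: δ = d·√(n/2) = 0.6961 × √(43/2) = 3.2276
Two-sided α = 0.1 → critical value z_{0.05} = 1.645.
Power = Φ(δ − 1.645) + Φ(−δ − 1.645) = Φ(1.583) + Φ(-4.872) = 0.9433 + 0.0000 = 0.9433.
Type II error: β = 1 − power = 1 − 0.9433 = 0.0567.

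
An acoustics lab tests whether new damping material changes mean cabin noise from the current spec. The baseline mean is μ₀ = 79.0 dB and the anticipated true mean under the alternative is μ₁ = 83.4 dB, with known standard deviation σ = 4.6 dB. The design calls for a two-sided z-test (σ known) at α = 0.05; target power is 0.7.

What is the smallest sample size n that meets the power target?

Standardized effect: d = |μ₁ − μ₀| / σ = |83.4 − 79.0| / 4.6 = 0.9565
For power 0.7 need Φ(δ − z_{0.025}) = 0.7, so δ = z_{0.025} + z_{0.30} = 1.960 + 0.524 = 2.484.
(The Φ(−δ − z_{α/2}) term is vanishingly small for δ > 0 and is dropped in the standard sample-size formula.)
δ = d·√n ⇒ n = (δ/d)² = (2.484 / 0.9565)² = 6.75.
Rounding up, n = 7.

n = 7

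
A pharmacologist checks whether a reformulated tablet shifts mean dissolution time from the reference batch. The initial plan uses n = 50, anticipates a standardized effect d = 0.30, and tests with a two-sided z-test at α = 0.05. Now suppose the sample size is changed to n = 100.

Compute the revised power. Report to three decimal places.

Power ≈ 0.851

With n = 100: δ = d·√n = 0.30 × √100 = 3.0000. Critical value z_{0.025} = 1.960.
Revised power = Φ(δ − 1.960) + Φ(−δ − 1.960) = Φ(1.040) + Φ(-4.960) = 0.8508 + 0.0000 = 0.8508.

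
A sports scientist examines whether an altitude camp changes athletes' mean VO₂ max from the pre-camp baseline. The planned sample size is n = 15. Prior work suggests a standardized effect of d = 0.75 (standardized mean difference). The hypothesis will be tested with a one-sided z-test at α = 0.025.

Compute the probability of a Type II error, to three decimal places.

Noncentrality parameter: δ = d·√n = 0.75 × √15 = 2.9047
Critical value for a one-sided test at α = 0.025: z_α = 1.960.
Power = Φ(δ − 1.960) = Φ(0.945) = 0.8276.
Type II error: β = 1 − power = 1 − 0.8276 = 0.1724.

β ≈ 0.172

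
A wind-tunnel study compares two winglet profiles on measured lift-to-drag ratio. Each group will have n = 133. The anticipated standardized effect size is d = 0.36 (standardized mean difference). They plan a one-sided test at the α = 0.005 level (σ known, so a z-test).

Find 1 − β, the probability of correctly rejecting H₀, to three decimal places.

Noncentrality parameter: δ = d·√(n/2) = 0.36 × √(133/2) = 2.9357
Critical value for a one-sided test at α = 0.005: z_α = 2.576.
Power = Φ(δ − 2.576) = Φ(0.360) = 0.6405.

Power ≈ 0.641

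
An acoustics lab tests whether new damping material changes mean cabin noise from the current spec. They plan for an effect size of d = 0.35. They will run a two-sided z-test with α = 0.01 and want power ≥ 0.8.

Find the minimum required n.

Set Φ(δ − 2.576) = 0.8; then δ − 2.576 = Φ⁻¹(0.8) = 0.842, giving δ = 3.417.
(For δ > 0 the lower-tail rejection region contributes negligibly to power, so the one-term inversion is standard.)
δ = d·√n ⇒ n = (δ/d)² = (3.417 / 0.35)² = 95.34.
Round up to the next whole unit.

n = 96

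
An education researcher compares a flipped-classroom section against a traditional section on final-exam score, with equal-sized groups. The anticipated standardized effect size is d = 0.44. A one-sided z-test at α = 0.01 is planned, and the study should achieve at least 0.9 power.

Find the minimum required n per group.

For power 0.9 need Φ(δ − z_{0.01}) = 0.9, so δ = z_{0.01} + z_{0.10} = 2.326 + 1.282 = 3.608.
δ = d·√(n/2) ⇒ n = 2(δ/d)² = 2 × (3.608 / 0.44)² = 134.47.
Round up to the next whole unit.

n = 135 per group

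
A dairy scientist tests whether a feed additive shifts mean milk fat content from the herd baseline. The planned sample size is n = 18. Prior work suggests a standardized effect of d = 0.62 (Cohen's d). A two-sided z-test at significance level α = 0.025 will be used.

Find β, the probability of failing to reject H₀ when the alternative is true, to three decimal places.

β ≈ 0.349

Noncentrality parameter: δ = d·√n = 0.62 × √18 = 2.6304
Critical value for a two-sided test at α = 0.025: z_{α/2} = 2.241.
Power = Φ(δ − 2.241) + Φ(−δ − 2.241) = Φ(0.389) + Φ(-4.872) = 0.6514 + 0.0000 = 0.6514.
Type II error: β = 1 − power = 1 − 0.6514 = 0.3486.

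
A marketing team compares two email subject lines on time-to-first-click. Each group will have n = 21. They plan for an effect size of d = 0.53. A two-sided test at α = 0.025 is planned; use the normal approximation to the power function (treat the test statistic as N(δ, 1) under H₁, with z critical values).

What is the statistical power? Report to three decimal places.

Power ≈ 0.300

Noncentrality parameter: δ = d·√(n/2) = 0.53 × √(21/2) = 1.7174
Two-sided α = 0.025 → critical value z_{0.0125} = 2.241.
Power = Φ(δ − 2.241) + Φ(−δ − 2.241) = Φ(-0.524) + Φ(-3.959) = 0.3001 + 0.0000 = 0.3002.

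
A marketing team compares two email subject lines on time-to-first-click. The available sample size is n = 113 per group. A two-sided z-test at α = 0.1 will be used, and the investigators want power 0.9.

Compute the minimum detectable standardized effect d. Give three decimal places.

d ≈ 0.389

Need Φ(δ − 1.645) = 0.9, so δ = 1.645 + 1.282 = 2.926.
(Lower-tail contribution to power is negligible for δ > 0.)
δ = d·√(n/2) ⇒ d = δ/√(n/2) = 2.926/√(113/2) = 0.3893.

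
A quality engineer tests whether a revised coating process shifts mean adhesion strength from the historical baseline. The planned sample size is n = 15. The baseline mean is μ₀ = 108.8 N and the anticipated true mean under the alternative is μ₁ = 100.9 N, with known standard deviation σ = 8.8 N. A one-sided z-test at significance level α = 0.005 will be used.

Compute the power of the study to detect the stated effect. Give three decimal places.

Power ≈ 0.816

Standardized effect: d = |μ₁ − μ₀| / σ = |100.9 − 108.8| / 8.8 = 0.8977
Noncentrality parameter: δ = d·√n = 0.8977 × √15 = 3.4769
Critical value for a one-sided test at α = 0.005: z_α = 2.576.
Power = Φ(δ − 2.576) = Φ(0.901) = 0.8162.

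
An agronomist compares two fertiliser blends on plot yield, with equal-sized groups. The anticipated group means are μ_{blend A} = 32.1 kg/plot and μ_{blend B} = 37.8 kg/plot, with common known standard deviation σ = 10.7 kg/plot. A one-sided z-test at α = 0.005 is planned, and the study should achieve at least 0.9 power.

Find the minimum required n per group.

n = 105 per group

Standardized effect: d = |μ_{blend A} − μ_{blend B}| / σ = |32.1 − 37.8| / 10.7 = 0.5327
Set Φ(δ − 2.576) = 0.9; then δ − 2.576 = Φ⁻¹(0.9) = 1.282, giving δ = 3.857.
δ = d·√(n/2) ⇒ n = 2(δ/d)² = 2 × (3.857 / 0.5327)² = 104.87.
Rounding up, n = 105 per group.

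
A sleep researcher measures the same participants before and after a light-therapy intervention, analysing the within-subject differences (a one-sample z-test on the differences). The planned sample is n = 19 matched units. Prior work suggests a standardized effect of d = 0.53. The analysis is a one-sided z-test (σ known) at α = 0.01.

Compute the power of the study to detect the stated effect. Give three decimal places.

Power ≈ 0.494

Noncentrality parameter: δ = d·√n = 0.53 × √19 = 2.3102
Critical value for a one-sided test at α = 0.01: z_α = 2.326.
Power = P(Z > 2.326 − δ) = Φ(-0.016) = 0.4936.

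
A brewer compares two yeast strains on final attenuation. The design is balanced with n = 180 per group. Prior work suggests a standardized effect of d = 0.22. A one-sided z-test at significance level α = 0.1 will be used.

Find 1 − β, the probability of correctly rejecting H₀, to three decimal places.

Power ≈ 0.790

Noncentrality parameter: δ = d·√(n/2) = 0.22 × √(180/2) = 2.0871
Critical value for a one-sided test at α = 0.1: z_α = 1.282.
Power = P(Z > 1.282 − δ) = Φ(0.806) = 0.7897.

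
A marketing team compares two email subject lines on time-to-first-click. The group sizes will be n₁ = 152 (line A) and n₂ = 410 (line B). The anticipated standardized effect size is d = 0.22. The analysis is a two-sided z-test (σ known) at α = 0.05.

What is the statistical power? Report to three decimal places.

Power ≈ 0.639

Noncentrality parameter: λ = d / √(1/n₁ + 1/n₂) = 0.22 / √(1/152 + 1/410) = 2.3167
Two-sided α = 0.05 → critical value z_{0.025} = 1.960.
Power = Φ(λ − 1.960) + Φ(−λ − 1.960) = Φ(0.357) + Φ(-4.277) = 0.6394 + 0.0000 = 0.6394.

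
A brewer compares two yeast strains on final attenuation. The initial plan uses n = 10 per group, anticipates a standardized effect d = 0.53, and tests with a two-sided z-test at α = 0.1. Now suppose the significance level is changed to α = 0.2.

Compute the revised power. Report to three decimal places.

Power ≈ 0.468

δ = d·√(n/2) = 0.53 × √(10/2) = 1.1851 (unchanged). New critical value: z_{0.1} = 1.282.
Revised power = Φ(δ − 1.282) + Φ(−δ − 1.282) = Φ(-0.096) + Φ(-2.467) = 0.4616 + 0.0068 = 0.4684.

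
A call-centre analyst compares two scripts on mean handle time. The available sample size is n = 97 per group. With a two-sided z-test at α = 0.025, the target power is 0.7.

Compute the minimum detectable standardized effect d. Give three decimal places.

Required noncentrality: δ = z_{0.0125} + z_{0.30} = 2.241 + 0.524 = 2.766.
(Lower-tail contribution to power is negligible for δ > 0.)
δ = d·√(n/2) ⇒ d = δ/√(n/2) = 2.766/√(97/2) = 0.3971.

d ≈ 0.397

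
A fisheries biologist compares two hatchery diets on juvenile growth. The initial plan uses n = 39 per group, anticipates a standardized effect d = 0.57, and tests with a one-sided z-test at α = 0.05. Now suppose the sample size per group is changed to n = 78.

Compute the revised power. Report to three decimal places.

Power ≈ 0.972

With n = 78 per group: δ = d·√(n/2) = 0.57 × √(78/2) = 3.5596. Critical value z_{0.05} = 1.645.
Revised power = Φ(δ − 1.645) = Φ(1.915) = 0.9722.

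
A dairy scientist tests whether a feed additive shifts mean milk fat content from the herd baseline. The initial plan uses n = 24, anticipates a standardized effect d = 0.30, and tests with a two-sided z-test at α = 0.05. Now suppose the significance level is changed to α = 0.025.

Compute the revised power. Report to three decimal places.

Power ≈ 0.220

δ = d·√n = 0.30 × √24 = 1.4697 (unchanged). New critical value: z_{0.0125} = 2.241.
Revised power = Φ(δ − 2.241) + Φ(−δ − 2.241) = Φ(-0.772) + Φ(-3.711) = 0.2201 + 0.0001 = 0.2202.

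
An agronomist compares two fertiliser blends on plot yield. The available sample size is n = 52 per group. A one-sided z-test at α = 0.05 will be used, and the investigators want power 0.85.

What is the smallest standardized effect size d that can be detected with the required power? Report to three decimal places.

d ≈ 0.526

Required noncentrality: δ = z_{0.05} + z_{0.15} = 1.645 + 1.036 = 2.681.
δ = d·√(n/2) ⇒ d = δ/√(n/2) = 2.681/√(52/2) = 0.5258.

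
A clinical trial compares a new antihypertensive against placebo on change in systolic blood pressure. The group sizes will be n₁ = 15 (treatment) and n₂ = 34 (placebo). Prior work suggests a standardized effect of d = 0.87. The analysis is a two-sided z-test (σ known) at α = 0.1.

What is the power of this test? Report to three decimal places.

Power ≈ 0.877

Noncentrality parameter: δ = d / √(1/n₁ + 1/n₂) = 0.87 / √(1/15 + 1/34) = 2.8068
Two-sided α = 0.1 → critical value z_{0.05} = 1.645.
Power = Φ(δ − 1.645) + Φ(−δ − 1.645) = Φ(1.162) + Φ(-4.452) = 0.8774 + 0.0000 = 0.8774.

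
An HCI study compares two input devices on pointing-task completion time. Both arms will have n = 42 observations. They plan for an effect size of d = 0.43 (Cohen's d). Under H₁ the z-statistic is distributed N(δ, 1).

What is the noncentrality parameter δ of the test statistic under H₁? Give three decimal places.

The noncentrality parameter scales effect size by the design's sample-size factor: δ = d·√(n/2) = 0.43 × √(42/2) = 1.9705

δ ≈ 1.971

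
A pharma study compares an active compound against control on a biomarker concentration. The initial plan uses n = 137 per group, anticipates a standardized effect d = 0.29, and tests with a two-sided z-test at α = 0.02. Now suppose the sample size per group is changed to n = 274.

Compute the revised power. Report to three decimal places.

With n = 274 per group: δ = d·√(n/2) = 0.29 × √(274/2) = 3.3944. Critical value z_{0.01} = 2.326.
Revised power = Φ(δ − 2.326) + Φ(−δ − 2.326) = Φ(1.068) + Φ(-5.721) = 0.8572 + 0.0000 = 0.8572.

Power ≈ 0.857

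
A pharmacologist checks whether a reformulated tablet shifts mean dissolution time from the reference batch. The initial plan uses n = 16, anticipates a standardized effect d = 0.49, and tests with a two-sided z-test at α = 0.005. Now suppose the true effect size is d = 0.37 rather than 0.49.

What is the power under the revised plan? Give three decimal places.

With d = 0.37: δ = d·√n = 0.37 × √16 = 1.4800. Critical value z_{0.0025} = 2.807.
Revised power = Φ(δ − 2.807) + Φ(−δ − 2.807) = Φ(-1.327) + Φ(-4.287) = 0.0922 + 0.0000 = 0.0923.

Power ≈ 0.092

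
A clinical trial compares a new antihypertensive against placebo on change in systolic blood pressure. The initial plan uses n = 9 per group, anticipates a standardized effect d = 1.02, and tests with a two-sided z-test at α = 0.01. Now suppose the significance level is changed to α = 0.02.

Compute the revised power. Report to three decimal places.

δ = d·√(n/2) = 1.02 × √(9/2) = 2.1637 (unchanged). New critical value: z_{0.01} = 2.326.
Revised power = Φ(δ − 2.326) + Φ(−δ − 2.326) = Φ(-0.163) + Φ(-4.490) = 0.4354 + 0.0000 = 0.4354.

Power ≈ 0.435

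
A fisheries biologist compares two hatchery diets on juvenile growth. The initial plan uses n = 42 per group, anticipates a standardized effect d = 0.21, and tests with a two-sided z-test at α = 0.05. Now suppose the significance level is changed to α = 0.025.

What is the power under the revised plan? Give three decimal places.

δ = d·√(n/2) = 0.21 × √(42/2) = 0.9623 (unchanged). New critical value: z_{0.0125} = 2.241.
Revised power = Φ(δ − 2.241) + Φ(−δ − 2.241) = Φ(-1.279) + Φ(-3.204) = 0.1004 + 0.0007 = 0.1011.

Power ≈ 0.101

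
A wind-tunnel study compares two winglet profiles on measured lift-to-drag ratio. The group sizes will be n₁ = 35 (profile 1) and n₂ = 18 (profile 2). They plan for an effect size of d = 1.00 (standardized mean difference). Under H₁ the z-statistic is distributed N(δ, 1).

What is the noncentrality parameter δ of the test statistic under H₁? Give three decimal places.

δ ≈ 3.448

δ = d / √(1/n₁ + 1/n₂) = 1.00 / √(1/35 + 1/18) = 3.4477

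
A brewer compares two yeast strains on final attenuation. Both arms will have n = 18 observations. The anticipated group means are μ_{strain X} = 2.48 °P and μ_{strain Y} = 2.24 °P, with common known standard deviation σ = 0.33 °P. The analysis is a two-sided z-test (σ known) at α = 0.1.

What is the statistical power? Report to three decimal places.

Standardized effect: d = |μ_{strain X} − μ_{strain Y}| / σ = |2.48 − 2.24| / 0.33 = 0.7273
Noncentrality parameter: δ = d·√(n/2) = 0.7273 × √(18/2) = 2.1818
Two-sided α = 0.1 → critical value z_{0.05} = 1.645.
Power = Φ(δ − 1.645) + Φ(−δ − 1.645) = Φ(0.537) + Φ(-3.827) = 0.7044 + 0.0001 = 0.7044.

Power ≈ 0.704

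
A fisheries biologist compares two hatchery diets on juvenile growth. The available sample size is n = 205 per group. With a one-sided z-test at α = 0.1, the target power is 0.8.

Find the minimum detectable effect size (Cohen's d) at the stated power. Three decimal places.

d ≈ 0.210

Need Φ(δ − 1.282) = 0.8, so δ = 1.282 + 0.842 = 2.123.
δ = d·√(n/2) ⇒ d = δ/√(n/2) = 2.123/√(205/2) = 0.2097.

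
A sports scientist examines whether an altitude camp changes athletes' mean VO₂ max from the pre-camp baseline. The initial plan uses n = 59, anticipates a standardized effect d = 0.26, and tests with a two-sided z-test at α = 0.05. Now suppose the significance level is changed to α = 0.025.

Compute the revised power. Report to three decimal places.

δ = d·√n = 0.26 × √59 = 1.9971 (unchanged). New critical value: z_{0.0125} = 2.241.
Revised power = Φ(δ − 2.241) + Φ(−δ − 2.241) = Φ(-0.244) + Φ(-4.239) = 0.4035 + 0.0000 = 0.4035.

Power ≈ 0.404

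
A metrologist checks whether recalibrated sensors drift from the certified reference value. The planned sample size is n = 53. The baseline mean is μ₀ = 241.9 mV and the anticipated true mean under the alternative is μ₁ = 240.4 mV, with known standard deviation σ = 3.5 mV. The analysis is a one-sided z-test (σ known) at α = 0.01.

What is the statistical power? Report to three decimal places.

Standardized effect: d = |μ₁ − μ₀| / σ = |240.4 − 241.9| / 3.5 = 0.4286
Noncentrality parameter: λ = d·√n = 0.4286 × √53 = 3.1200
Critical value for a one-sided test at α = 0.01: z_α = 2.326.
Power = P(Z > 2.326 − λ) = Φ(0.794) = 0.7863.

Power ≈ 0.786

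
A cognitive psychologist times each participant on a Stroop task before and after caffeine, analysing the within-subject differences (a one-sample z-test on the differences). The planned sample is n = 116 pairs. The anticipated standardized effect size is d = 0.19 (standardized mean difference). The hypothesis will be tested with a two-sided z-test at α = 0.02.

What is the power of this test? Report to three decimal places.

Power ≈ 0.390

Noncentrality parameter: δ = d·√n = 0.19 × √116 = 2.0464
Two-sided α = 0.02 → critical value z_{0.01} = 2.326.
Power = Φ(δ − 2.326) + Φ(−δ − 2.326) = Φ(-0.280) + Φ(-4.373) = 0.3897 + 0.0000 = 0.3898.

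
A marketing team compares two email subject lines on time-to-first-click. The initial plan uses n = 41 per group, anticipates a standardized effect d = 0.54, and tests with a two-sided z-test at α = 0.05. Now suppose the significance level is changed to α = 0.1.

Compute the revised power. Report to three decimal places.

δ = d·√(n/2) = 0.54 × √(41/2) = 2.4450 (unchanged). New critical value: z_{0.05} = 1.645.
Revised power = Φ(δ − 1.645) + Φ(−δ − 1.645) = Φ(0.800) + Φ(-4.090) = 0.7882 + 0.0000 = 0.7882.

Power ≈ 0.788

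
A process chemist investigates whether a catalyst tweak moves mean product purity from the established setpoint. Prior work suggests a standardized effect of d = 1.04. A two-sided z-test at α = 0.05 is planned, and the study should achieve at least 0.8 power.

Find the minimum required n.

n = 8

Set Φ(δ − 1.960) = 0.8; then δ − 1.960 = Φ⁻¹(0.8) = 0.842, giving δ = 2.802.
(For δ > 0 the lower-tail rejection region contributes negligibly to power, so the one-term inversion is standard.)
δ = d·√n ⇒ n = (δ/d)² = (2.802 / 1.04)² = 7.26.
Round up to the next whole unit.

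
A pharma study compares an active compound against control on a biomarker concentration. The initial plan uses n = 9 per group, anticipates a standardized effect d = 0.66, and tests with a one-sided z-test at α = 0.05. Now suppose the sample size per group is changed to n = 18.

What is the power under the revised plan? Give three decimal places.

Power ≈ 0.631

With n = 18 per group: δ = d·√(n/2) = 0.66 × √(18/2) = 1.9800. Critical value z_{0.05} = 1.645.
Revised power = Φ(δ − 1.645) = Φ(0.335) = 0.6312.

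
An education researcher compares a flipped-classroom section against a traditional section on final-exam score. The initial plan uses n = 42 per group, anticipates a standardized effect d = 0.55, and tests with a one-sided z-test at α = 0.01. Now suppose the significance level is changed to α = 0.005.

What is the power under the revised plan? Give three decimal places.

δ = d·√(n/2) = 0.55 × √(42/2) = 2.5204 (unchanged). New critical value: z_{0.005} = 2.576.
Revised power = Φ(δ − 2.576) = Φ(-0.055) = 0.4779.

Power ≈ 0.478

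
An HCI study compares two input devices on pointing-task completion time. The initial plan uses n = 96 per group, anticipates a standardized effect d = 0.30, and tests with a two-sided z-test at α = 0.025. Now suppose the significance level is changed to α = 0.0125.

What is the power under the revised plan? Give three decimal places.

Power ≈ 0.338

δ = d·√(n/2) = 0.30 × √(96/2) = 2.0785 (unchanged). New critical value: z_{0.0063} = 2.498.
Revised power = Φ(δ − 2.498) + Φ(−δ − 2.498) = Φ(-0.419) + Φ(-4.576) = 0.3375 + 0.0000 = 0.3375.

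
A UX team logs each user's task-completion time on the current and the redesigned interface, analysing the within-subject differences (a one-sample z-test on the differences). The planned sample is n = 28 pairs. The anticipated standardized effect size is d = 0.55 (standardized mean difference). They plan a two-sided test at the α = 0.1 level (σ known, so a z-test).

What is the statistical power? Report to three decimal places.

Power ≈ 0.897

Noncentrality parameter: δ = d·√n = 0.55 × √28 = 2.9103
Critical value for a two-sided test at α = 0.1: z_{α/2} = 1.645.
Power = Φ(δ − 1.645) + Φ(−δ − 1.645) = Φ(1.265) + Φ(-4.555) = 0.8971 + 0.0000 = 0.8972.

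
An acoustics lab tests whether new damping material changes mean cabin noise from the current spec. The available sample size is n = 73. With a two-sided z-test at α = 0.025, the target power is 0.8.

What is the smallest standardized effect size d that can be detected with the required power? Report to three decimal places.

d ≈ 0.361

Need Φ(δ − 2.241) = 0.8, so δ = 2.241 + 0.842 = 3.083.
(The second rejection-region term Φ(−δ − z_{α/2}) is negligible and dropped.)
δ = d·√n ⇒ d = δ/√n = 3.083/√73 = 0.3608.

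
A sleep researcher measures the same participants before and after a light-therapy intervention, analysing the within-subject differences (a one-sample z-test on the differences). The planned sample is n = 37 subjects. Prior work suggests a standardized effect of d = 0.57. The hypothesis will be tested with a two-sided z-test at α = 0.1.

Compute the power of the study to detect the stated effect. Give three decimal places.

Noncentrality parameter: δ = d·√n = 0.57 × √37 = 3.4672
Two-sided α = 0.1 → critical value z_{0.05} = 1.645.
Power = Φ(δ − 1.645) + Φ(−δ − 1.645) = Φ(1.822) + Φ(-5.112) = 0.9658 + 0.0000 = 0.9658.

Power ≈ 0.966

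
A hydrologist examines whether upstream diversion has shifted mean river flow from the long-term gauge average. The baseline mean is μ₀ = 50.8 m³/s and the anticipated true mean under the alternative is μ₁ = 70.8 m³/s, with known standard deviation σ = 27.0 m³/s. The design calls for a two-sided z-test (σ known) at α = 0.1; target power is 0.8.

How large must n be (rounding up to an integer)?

n = 12

Standardized effect: d = |μ₁ − μ₀| / σ = |70.8 − 50.8| / 27.0 = 0.7407
For power 0.8 need Φ(δ − z_{0.05}) = 0.8, so δ = z_{0.05} + z_{0.20} = 1.645 + 0.842 = 2.486.
(Ignoring the negligible lower-tail rejection probability gives the usual closed-form inversion.)
δ = d·√n ⇒ n = (δ/d)² = (2.486 / 0.7407)² = 11.27.
Rounding up, n = 12.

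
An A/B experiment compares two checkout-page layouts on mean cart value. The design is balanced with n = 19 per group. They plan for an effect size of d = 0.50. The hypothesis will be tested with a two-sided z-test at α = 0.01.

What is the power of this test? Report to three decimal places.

Noncentrality parameter: δ = d·√(n/2) = 0.50 × √(19/2) = 1.5411
Critical value for a two-sided test at α = 0.01: z_{α/2} = 2.576.
Power = Φ(δ − 2.576) + Φ(−δ − 2.576) = Φ(-1.035) + Φ(-4.117) = 0.1504 + 0.0000 = 0.1504.

Power ≈ 0.150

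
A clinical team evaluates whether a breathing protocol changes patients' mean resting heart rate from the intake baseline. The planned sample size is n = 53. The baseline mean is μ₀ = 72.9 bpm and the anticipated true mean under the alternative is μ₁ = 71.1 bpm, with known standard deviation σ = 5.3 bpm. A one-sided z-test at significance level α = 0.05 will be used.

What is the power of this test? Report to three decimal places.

Power ≈ 0.796

Standardized effect: d = |μ₁ − μ₀| / σ = |71.1 − 72.9| / 5.3 = 0.3396
Noncentrality parameter: δ = d·√n = 0.3396 × √53 = 2.4725
Critical value for a one-sided test at α = 0.05: z_α = 1.645.
Power = P(Z > 1.645 − δ) = Φ(0.828) = 0.7961.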